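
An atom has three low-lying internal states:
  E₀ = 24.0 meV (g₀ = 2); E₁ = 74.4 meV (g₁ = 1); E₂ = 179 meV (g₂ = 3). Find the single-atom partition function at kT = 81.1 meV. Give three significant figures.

Eᵢ/kT = 0.29593, 0.91739, 2.2072.
Z = Σ gᵢe^(−Eᵢ/kT) = 2·e^(−0.29593) + 1·e^(−0.91739) + 3·e^(−2.2072) = 1.4877 + 0.39956 + 0.33002 = 2.2173.

Z = 2.22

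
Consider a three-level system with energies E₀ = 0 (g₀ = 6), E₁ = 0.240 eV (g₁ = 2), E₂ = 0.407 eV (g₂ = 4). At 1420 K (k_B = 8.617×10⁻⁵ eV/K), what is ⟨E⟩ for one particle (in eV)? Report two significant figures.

k_BT = 8.617×10⁻⁵ × 1420 K = 0.1224 eV.
Eᵢ/kT = 0, 1.961, 3.325.
Z = Σ gᵢe^(−Eᵢ/kT) = 6·e^(−0) + 2·e^(−1.961) + 4·e^(−3.325) = 6.000 + 0.2814 + 0.1439 = 6.425.
⟨E⟩ = Σ Eᵢ gᵢe^(−Eᵢ/kT) / Z = (0·6.000 + 0.240·0.2814 + 0.407·0.1439) / 6.425 = 0.020 eV.

0.020 eV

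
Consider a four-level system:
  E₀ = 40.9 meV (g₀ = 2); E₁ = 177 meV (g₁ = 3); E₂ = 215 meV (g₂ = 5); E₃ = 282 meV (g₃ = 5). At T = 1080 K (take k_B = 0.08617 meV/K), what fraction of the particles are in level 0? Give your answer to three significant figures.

0.521

k_BT = 0.08617 × 1080 K = 93.064 meV.
Eᵢ/kT = 0.43948, 1.9019, 2.3102, 3.0302.
Z = Σ gᵢe^(−Eᵢ/kT) = 2·e^(−0.43948) + 3·e^(−1.9019) + 5·e^(−2.3102) + 5·e^(−3.0302) = 1.2887 + 0.44785 + 0.49621 + 0.24153 = 2.4743.
P₀ = g₀ e^(−E₀/kT) / Z = 1.2887/2.4743 = 0.521.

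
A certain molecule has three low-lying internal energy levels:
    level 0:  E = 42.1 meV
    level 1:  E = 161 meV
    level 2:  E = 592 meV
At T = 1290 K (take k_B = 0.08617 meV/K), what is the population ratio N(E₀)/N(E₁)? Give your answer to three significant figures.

2.91

k_BT = 0.08617 × 1290 K = 111.16 meV.
n₀/n₁ = exp[−(E₀−E₁)/kT] = exp(−(-118.9 meV)/(111.16 meV)) = exp(1.0696) = 2.91.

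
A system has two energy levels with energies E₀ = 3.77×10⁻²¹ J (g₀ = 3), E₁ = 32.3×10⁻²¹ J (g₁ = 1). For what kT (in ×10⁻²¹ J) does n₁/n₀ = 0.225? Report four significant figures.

72.59 ×10⁻²¹ J

n₁/n₀ = (g₁/g₀) exp[−(E₁−E₀)/kT] = 0.225.
⇒ (E₁−E₀)/kT = ln((1/3)/0.225) = ln(1.48148) = 0.393042.
kT = 28.53 ×10⁻²¹ J / 0.393042 = 72.59 ×10⁻²¹ J.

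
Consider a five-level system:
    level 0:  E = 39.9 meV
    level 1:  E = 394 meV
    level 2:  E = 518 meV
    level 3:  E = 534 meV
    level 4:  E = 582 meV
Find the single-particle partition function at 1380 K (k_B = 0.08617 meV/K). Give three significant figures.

k_BT = 0.08617 × 1380 K = 118.91 meV.
Eᵢ/kT = 0.33555, 3.3134, 4.3562, 4.4908, 4.8945.
Z = Σ e^(−Eᵢ/kT) = e^(−0.33555) + e^(−3.3134) + e^(−4.3562) + e^(−4.4908) + e^(−4.8945) = 0.71494 + 0.036392 + 0.012827 + 0.011212 + 0.0074877 = 0.78286.

Z = 0.783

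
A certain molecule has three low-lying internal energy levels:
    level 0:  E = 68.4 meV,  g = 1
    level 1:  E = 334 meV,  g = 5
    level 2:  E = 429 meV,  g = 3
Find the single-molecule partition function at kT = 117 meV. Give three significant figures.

Eᵢ/kT = 0.58462, 2.8547, 3.6667.
Z = Σ gᵢe^(−Eᵢ/kT) = 1·e^(−0.58462) + 5·e^(−2.8547) + 3·e^(−3.6667) = 0.55732 + 0.28787 + 0.076682 = 0.92187.

Z = 0.922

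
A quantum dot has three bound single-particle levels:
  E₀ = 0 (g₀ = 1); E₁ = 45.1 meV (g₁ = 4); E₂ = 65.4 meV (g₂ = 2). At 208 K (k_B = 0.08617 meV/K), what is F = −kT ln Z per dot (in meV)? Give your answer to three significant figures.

-5.71 meV

k_BT = 0.08617 × 208 K = 17.923 meV.
Eᵢ/kT = 0, 2.5163, 3.6489.
Z = Σ gᵢe^(−Eᵢ/kT) = 1·e^(−0) + 4·e^(−2.5163) + 2·e^(−3.6489) = 1.0000 + 0.32303 + 0.052039 = 1.3751.
F = −kT ln Z = −17.923 × ln(1.3751) = −17.923 × 0.31853 = -5.71 meV.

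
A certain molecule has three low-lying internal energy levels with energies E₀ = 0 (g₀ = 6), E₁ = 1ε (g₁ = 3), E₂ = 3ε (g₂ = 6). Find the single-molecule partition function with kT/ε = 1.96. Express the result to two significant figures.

Z = 9.1

Eᵢ/kT = 0, 0.5102, 1.531.
Z = Σ gᵢe^(−Eᵢ/kT) = 6·e^(−0) + 3·e^(−0.5102) + 6·e^(−1.531) = 6.000 + 1.801 + 1.298 = 9.099.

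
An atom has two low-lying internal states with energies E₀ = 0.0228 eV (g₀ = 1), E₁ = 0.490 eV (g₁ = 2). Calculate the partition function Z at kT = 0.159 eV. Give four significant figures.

Eᵢ/kT = 0.143396, 3.08176.
Z = Σ gᵢe^(−Eᵢ/kT) = 1·e^(−0.143396) + 2·e^(−3.08176) = 0.866411 + 0.0917569 = 0.958168.

Z = 0.9582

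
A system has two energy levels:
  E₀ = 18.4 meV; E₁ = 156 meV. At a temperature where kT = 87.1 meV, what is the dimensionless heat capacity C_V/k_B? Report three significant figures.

0.354

Eᵢ/kT = 0.21125, 1.7910.
Z = Σ e^(−Eᵢ/kT) = e^(−0.21125) + e^(−1.7910) = 0.80957 + 0.16679 = 0.97636.
⟨E⟩ = 41.906 meV, ⟨E²⟩ = 4438.0 meV².
C_V/k_B = (⟨E²⟩ − ⟨E⟩²)/(kT)² = (4438.0 − 1756.1)/7586.4 = 0.354.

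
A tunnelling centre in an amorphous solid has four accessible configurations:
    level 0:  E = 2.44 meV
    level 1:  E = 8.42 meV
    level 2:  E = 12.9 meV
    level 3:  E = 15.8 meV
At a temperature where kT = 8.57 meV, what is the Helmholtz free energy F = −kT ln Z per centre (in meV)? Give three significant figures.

Eᵢ/kT = 0.28471, 0.98250, 1.5053, 1.8436.
Z = Σ e^(−Eᵢ/kT) = e^(−0.28471) + e^(−0.98250) + e^(−1.5053) + e^(−1.8436) = 0.75223 + 0.37437 + 0.22195 + 0.15825 = 1.5068.
F = −kT ln Z = −8.57 × ln(1.5068) = −8.57 × 0.40999 = -3.51 meV.

-3.51 meV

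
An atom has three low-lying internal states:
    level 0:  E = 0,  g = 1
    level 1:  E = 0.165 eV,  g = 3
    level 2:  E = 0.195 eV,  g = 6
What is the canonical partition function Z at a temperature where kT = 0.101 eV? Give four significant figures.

Eᵢ/kT = 0, 1.63366, 1.93069.
Z = Σ gᵢe^(−Eᵢ/kT) = 1·e^(−0) + 3·e^(−1.63366) + 6·e^(−1.93069) = 1.00000 + 0.585641 + 0.870288 = 2.45593.

Z = 2.456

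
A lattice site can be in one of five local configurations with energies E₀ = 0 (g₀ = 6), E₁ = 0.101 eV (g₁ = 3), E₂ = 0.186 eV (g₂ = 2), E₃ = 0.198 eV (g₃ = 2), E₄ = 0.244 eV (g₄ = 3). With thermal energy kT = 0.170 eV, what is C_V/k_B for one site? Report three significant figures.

Eᵢ/kT = 0, 0.59412, 1.0941, 1.1647, 1.4353.
Z = Σ gᵢe^(−Eᵢ/kT) = 6·e^(−0) + 3·e^(−0.59412) + 2·e^(−1.0941) + 2·e^(−1.1647) + 3·e^(−1.4353) = 6.0000 + 1.6561 + 0.66968 + 0.62403 + 0.71413 = 9.6639.
⟨E⟩ = 0.061014 eV, ⟨E²⟩ = 0.011077 eV².
C_V/k_B = (⟨E²⟩ − ⟨E⟩²)/(kT)² = (0.011077 − 0.0037227)/0.028900 = 0.254.

0.254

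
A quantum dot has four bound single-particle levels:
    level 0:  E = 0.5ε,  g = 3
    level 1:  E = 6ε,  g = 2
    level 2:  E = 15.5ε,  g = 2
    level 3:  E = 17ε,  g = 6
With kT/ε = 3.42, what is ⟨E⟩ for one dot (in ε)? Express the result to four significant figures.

1.471 ε

Eᵢ/kT = 0.146199, 1.75439, 4.53216, 4.97076.
Z = Σ gᵢe^(−Eᵢ/kT) = 3·e^(−0.146199) + 2·e^(−1.75439) + 2·e^(−4.53216) + 6·e^(−4.97076) = 2.59196 + 0.346025 + 0.0215148 + 0.0416272 = 3.00113.
⟨E⟩ = Σ Eᵢ gᵢe^(−Eᵢ/kT) / Z = (0.5·2.59196 + 6·0.346025 + 15.5·0.0215148 + 17·0.0416272) / 3.00113 = 1.471 ε.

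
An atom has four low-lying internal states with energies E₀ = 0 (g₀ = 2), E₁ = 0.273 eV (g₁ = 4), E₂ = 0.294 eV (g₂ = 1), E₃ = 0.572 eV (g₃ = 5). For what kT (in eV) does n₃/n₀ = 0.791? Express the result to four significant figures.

0.4971 eV

n₃/n₀ = (g₃/g₀) exp[−(E₃−E₀)/kT] = 0.791.
⇒ (E₃−E₀)/kT = ln((5/2)/0.791) = ln(3.16056) = 1.15075.
kT = 0.572 eV / 1.15075 = 0.4971 eV.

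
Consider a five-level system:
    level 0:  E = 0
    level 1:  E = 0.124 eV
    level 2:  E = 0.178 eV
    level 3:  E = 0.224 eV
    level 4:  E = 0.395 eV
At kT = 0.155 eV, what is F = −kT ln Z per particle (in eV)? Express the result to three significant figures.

Eᵢ/kT = 0, 0.80000, 1.1484, 1.4452, 2.5484.
Z = Σ e^(−Eᵢ/kT) = e^(−0) + e^(−0.80000) + e^(−1.1484) + e^(−1.4452) + e^(−2.5484) = 1.0000 + 0.44933 + 0.31714 + 0.23570 + 0.078207 = 2.0804.
F = −kT ln Z = −0.155 × ln(2.0804) = −0.155 × 0.73256 = -0.114 eV.

-0.114 eV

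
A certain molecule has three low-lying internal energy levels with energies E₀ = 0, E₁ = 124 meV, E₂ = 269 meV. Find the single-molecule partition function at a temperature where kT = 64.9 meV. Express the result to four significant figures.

Z = 1.164

Eᵢ/kT = 0, 1.91063, 4.14484.
Z = Σ e^(−Eᵢ/kT) = e^(−0) + e^(−1.91063) + e^(−4.14484) = 1.00000 + 0.147987 + 0.0158460 = 1.16383.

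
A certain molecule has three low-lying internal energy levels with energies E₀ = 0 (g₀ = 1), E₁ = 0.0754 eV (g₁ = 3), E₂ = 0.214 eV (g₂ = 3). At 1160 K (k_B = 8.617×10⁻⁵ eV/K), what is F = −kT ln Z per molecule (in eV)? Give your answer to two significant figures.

-0.10 eV

k_BT = 8.617×10⁻⁵ × 1160 K = 0.09996 eV.
Eᵢ/kT = 0, 0.7543, 2.141.
Z = Σ gᵢe^(−Eᵢ/kT) = 1·e^(−0) + 3·e^(−0.7543) + 3·e^(−2.141) = 1.000 + 1.411 + 0.3526 = 2.764.
F = −kT ln Z = −0.09996 × ln(2.764) = −0.09996 × 1.017 = -0.10 eV.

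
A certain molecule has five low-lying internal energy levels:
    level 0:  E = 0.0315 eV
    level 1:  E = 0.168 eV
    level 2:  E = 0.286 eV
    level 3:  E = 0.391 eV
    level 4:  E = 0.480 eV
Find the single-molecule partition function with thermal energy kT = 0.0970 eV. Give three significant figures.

Z = 0.977

Eᵢ/kT = 0.32474, 1.7320, 2.9485, 4.0309, 4.9485.
Z = Σ e^(−Eᵢ/kT) = e^(−0.32474) + e^(−1.7320) + e^(−2.9485) + e^(−4.0309) + e^(−4.9485) = 0.72272 + 0.17693 + 0.052418 + 0.017758 + 0.0070940 = 0.97692.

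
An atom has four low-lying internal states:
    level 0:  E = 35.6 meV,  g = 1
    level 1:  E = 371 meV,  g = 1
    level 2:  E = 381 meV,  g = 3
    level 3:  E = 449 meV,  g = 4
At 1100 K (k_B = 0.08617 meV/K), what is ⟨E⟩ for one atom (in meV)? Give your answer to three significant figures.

k_BT = 0.08617 × 1100 K = 94.787 meV.
Eᵢ/kT = 0.37558, 3.9140, 4.0195, 4.7369.
Z = Σ gᵢe^(−Eᵢ/kT) = 1·e^(−0.37558) + 1·e^(−3.9140) + 3·e^(−4.0195) + 4·e^(−4.7369) = 0.68689 + 0.019960 + 0.053886 + 0.035063 = 0.79580.
⟨E⟩ = Σ Eᵢ gᵢe^(−Eᵢ/kT) / Z = (35.6·0.68689 + 371·0.019960 + 381·0.053886 + 449·0.035063) / 0.79580 = 85.6 meV.

85.6 meV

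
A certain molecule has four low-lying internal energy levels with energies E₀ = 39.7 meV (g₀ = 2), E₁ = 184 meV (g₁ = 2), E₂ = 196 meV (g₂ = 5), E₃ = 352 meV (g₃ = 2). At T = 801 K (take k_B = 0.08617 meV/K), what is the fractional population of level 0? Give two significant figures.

k_BT = 0.08617 × 801 K = 69.02 meV.
Eᵢ/kT = 0.5752, 2.666, 2.840, 5.100.
Z = Σ gᵢe^(−Eᵢ/kT) = 2·e^(−0.5752) + 2·e^(−2.666) + 5·e^(−2.840) + 2·e^(−5.100) = 1.125 + 0.1391 + 0.2921 + 0.01219 = 1.568.
P₀ = g₀ e^(−E₀/kT) / Z = 1.125/1.568 = 0.72.

0.72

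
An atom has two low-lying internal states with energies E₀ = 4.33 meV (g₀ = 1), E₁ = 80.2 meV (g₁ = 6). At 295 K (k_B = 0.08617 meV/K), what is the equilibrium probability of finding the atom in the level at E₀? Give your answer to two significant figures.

0.77

k_BT = 0.08617 × 295 K = 25.42 meV.
Eᵢ/kT = 0.1703, 3.155.
Z = Σ gᵢe^(−Eᵢ/kT) = 1·e^(−0.1703) + 6·e^(−3.155) = 0.8434 + 0.2558 = 1.099.
P₀ = g₀ e^(−E₀/kT) / Z = 0.8434/1.099 = 0.77.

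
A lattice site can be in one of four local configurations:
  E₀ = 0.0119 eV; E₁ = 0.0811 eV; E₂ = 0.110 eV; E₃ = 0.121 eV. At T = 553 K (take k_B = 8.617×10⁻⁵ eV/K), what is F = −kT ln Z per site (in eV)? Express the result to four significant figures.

-0.006231 eV

k_BT = 8.617×10⁻⁵ × 553 K = 0.0476520 eV.
Eᵢ/kT = 0.249727, 1.70192, 2.30840, 2.53924.
Z = Σ e^(−Eᵢ/kT) = e^(−0.249727) + e^(−1.70192) + e^(−2.30840) + e^(−2.53924) = 0.779013 + 0.182333 + 0.0994202 + 0.0789264 = 1.13969.
F = −kT ln Z = −0.0476520 × ln(1.13969) = −0.0476520 × 0.130756 = -0.006231 eV.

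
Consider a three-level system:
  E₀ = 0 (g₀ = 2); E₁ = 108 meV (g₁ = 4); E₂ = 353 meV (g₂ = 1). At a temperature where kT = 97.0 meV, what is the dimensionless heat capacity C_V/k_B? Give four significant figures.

0.3741

Eᵢ/kT = 0, 1.11340, 3.63918.
Z = Σ gᵢe^(−Eᵢ/kT) = 2·e^(−0) + 4·e^(−1.11340) + 1·e^(−3.63918) = 2.00000 + 1.31376 + 0.0262739 = 3.34003.
⟨E⟩ = 45.2573 meV, ⟨E²⟩ = 5568.11 meV².
C_V/k_B = (⟨E²⟩ − ⟨E⟩²)/(kT)² = (5568.11 − 2048.22)/9409.00 = 0.3741.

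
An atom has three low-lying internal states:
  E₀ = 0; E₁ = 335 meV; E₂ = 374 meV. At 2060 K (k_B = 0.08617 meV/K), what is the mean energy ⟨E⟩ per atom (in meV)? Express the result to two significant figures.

76 meV

k_BT = 0.08617 × 2060 K = 177.5 meV.
Eᵢ/kT = 0, 1.887, 2.107.
Z = Σ e^(−Eᵢ/kT) = e^(−0) + e^(−1.887) + e^(−2.107) = 1.000 + 0.1515 + 0.1216 = 1.273.
⟨E⟩ = Σ Eᵢ e^(−Eᵢ/kT) / Z = (0·1.000 + 335·0.1515 + 374·0.1216) / 1.273 = 76 meV.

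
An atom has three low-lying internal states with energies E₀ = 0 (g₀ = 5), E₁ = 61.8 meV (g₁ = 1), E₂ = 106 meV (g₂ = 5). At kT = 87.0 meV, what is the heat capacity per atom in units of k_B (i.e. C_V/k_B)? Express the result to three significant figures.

0.255

Eᵢ/kT = 0, 0.71034, 1.2184.
Z = Σ gᵢe^(−Eᵢ/kT) = 5·e^(−0) + 1·e^(−0.71034) + 5·e^(−1.2184) = 5.0000 + 0.49148 + 1.4785 = 6.9700.
⟨E⟩ = 26.843 meV, ⟨E²⟩ = 2652.7 meV².
C_V/k_B = (⟨E²⟩ − ⟨E⟩²)/(kT)² = (2652.7 − 720.55)/7569.0 = 0.255.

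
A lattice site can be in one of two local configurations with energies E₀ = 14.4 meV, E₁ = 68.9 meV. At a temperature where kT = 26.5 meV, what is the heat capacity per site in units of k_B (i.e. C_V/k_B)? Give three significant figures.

0.425

Eᵢ/kT = 0.54340, 2.6000.
Z = Σ e^(−Eᵢ/kT) = e^(−0.54340) + e^(−2.6000) = 0.58077 + 0.074274 = 0.65504.
⟨E⟩ = 20.580 meV, ⟨E²⟩ = 722.13 meV².
C_V/k_B = (⟨E²⟩ − ⟨E⟩²)/(kT)² = (722.13 − 423.54)/702.25 = 0.425.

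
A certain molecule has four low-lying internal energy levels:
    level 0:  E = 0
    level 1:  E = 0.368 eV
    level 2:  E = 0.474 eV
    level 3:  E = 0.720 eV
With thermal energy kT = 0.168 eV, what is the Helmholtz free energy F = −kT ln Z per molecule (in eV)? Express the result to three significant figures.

Eᵢ/kT = 0, 2.1905, 2.8214, 4.2857.
Z = Σ e^(−Eᵢ/kT) = e^(−0) + e^(−2.1905) + e^(−2.8214) + e^(−4.2857) = 1.0000 + 0.11186 + 0.059523 + 0.013764 = 1.1851.
F = −kT ln Z = −0.168 × ln(1.1851) = −0.168 × 0.16983 = -0.0285 eV.

-0.0285 eV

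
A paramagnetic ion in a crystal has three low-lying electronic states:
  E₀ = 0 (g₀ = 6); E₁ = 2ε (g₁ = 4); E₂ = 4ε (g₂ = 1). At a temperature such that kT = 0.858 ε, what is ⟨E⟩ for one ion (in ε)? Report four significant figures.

Eᵢ/kT = 0, 2.33100, 4.66200.
Z = Σ gᵢe^(−Eᵢ/kT) = 6·e^(−0) + 4·e^(−2.33100) + 1·e^(−4.66200) = 6.00000 + 0.388794 + 0.00944755 = 6.39824.
⟨E⟩ = Σ Eᵢ gᵢe^(−Eᵢ/kT) / Z = (0·6.00000 + 2·0.388794 + 4·0.00944755) / 6.39824 = 0.1274 ε.

0.1274 ε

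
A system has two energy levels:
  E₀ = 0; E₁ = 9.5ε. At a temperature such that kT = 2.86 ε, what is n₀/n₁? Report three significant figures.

n₀/n₁ = exp[−(E₀−E₁)/kT] = exp(−(-9.5ε)/(2.86ε)) = exp(3.3217) = 27.7.

27.7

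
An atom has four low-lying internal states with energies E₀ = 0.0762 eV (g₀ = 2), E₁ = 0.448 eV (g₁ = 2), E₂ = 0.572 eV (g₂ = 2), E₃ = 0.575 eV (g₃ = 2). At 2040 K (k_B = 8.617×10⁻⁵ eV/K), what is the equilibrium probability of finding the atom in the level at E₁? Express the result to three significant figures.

0.0974

k_BT = 8.617×10⁻⁵ × 2040 K = 0.17579 eV.
Eᵢ/kT = 0.43347, 2.5485, 3.2539, 3.2709.
Z = Σ gᵢe^(−Eᵢ/kT) = 2·e^(−0.43347) + 2·e^(−2.5485) + 2·e^(−3.2539) + 2·e^(−3.2709) = 1.2965 + 0.15640 + 0.077247 + 0.075944 = 1.6061.
P₁ = g₁ e^(−E₁/kT) / Z = 0.15640/1.6061 = 0.0974.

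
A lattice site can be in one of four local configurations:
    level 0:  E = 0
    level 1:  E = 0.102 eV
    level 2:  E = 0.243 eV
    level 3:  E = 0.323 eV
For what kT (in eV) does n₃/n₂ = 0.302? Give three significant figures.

0.0668 eV

n₃/n₂ = exp[−(E₃−E₂)/kT] = 0.302.
⇒ (E₃−E₂)/kT = ln(1/0.302) = ln(3.3113) = 1.1973.
kT = 0.080 eV / 1.1973 = 0.0668 eV.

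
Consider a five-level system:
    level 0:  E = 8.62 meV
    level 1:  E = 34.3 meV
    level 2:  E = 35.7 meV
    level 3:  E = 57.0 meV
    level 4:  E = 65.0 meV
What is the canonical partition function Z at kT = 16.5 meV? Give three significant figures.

Eᵢ/kT = 0.52242, 2.0788, 2.1636, 3.4545, 3.9394.
Z = Σ e^(−Eᵢ/kT) = e^(−0.52242) + e^(−2.0788) + e^(−2.1636) + e^(−3.4545) + e^(−3.9394) = 0.59308 + 0.12508 + 0.11491 + 0.031603 + 0.019460 = 0.88413.

Z = 0.884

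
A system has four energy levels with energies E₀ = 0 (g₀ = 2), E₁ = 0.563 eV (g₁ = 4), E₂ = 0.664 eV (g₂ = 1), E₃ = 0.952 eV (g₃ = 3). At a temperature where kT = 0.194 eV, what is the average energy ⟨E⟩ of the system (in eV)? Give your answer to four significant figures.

0.07318 eV

Eᵢ/kT = 0, 2.90206, 3.42268, 4.90722.
Z = Σ gᵢe^(−Eᵢ/kT) = 2·e^(−0) + 4·e^(−2.90206) + 1·e^(−3.42268) + 3·e^(−4.90722) = 2.00000 + 0.219640 + 0.0326249 + 0.0221790 = 2.27444.
⟨E⟩ = Σ Eᵢ gᵢe^(−Eᵢ/kT) / Z = (0·2.00000 + 0.563·0.219640 + 0.664·0.0326249 + 0.952·0.0221790) / 2.27444 = 0.07318 eV.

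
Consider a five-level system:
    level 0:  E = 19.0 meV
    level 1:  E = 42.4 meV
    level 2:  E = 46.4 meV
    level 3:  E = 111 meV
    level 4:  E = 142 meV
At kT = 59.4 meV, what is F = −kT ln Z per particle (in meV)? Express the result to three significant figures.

-38.7 meV

Eᵢ/kT = 0.31987, 0.71380, 0.78114, 1.8687, 2.3906.
Z = Σ e^(−Eᵢ/kT) = e^(−0.31987) + e^(−0.71380) + e^(−0.78114) + e^(−1.8687) + e^(−2.3906) = 0.72624 + 0.48978 + 0.45788 + 0.15432 + 0.091575 = 1.9198.
F = −kT ln Z = −59.4 × ln(1.9198) = −59.4 × 0.65222 = -38.7 meV.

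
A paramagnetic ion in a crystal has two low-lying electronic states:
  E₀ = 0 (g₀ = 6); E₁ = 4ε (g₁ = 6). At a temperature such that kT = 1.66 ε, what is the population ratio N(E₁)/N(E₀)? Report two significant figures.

0.090

n₁/n₀ = (g₁/g₀) exp[−(E₁−E₀)/kT] = (6/6) × exp(−(4ε)/(1.66ε)) = (6/6) × exp(-2.410) = 0.090.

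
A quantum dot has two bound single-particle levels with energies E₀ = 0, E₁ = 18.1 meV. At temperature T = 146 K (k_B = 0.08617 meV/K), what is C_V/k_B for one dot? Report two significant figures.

0.32

k_BT = 0.08617 × 146 K = 12.58 meV.
Eᵢ/kT = 0, 1.439.
Z = Σ e^(−Eᵢ/kT) = e^(−0) + e^(−1.439) = 1.000 + 0.2372 = 1.237.
⟨E⟩ = 3.471 meV, ⟨E²⟩ = 62.82 meV².
C_V/k_B = (⟨E²⟩ − ⟨E⟩²)/(kT)² = (62.82 − 12.05)/158.3 = 0.32.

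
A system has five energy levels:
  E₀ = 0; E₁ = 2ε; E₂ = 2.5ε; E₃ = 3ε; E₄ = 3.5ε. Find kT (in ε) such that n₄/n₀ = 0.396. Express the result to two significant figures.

n₄/n₀ = exp[−(E₄−E₀)/kT] = 0.396.
⇒ (E₄−E₀)/kT = ln(1/0.396) = ln(2.525) = 0.9262.
kT = 3.5ε / 0.9262 = 3.8 ε.

3.8 ε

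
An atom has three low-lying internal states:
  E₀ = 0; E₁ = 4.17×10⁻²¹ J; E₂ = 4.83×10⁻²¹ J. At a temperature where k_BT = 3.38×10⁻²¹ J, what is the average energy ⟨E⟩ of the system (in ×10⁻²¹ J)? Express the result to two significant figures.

1.5 ×10⁻²¹ J

Eᵢ/kT = 0, 1.234, 1.429.
Z = Σ e^(−Eᵢ/kT) = e^(−0) + e^(−1.234) + e^(−1.429) = 1.000 + 0.2911 + 0.2395 = 1.531.
⟨E⟩ = Σ Eᵢ e^(−Eᵢ/kT) / Z = (0·1.000 + 4.17·0.2911 + 4.83·0.2395) / 1.531 = 1.5 ×10⁻²¹ J.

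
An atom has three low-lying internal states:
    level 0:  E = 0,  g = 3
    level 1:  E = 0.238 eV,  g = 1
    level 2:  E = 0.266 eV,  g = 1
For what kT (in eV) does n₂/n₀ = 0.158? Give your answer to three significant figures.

n₂/n₀ = (g₂/g₀) exp[−(E₂−E₀)/kT] = 0.158.
⇒ (E₂−E₀)/kT = ln((1/3)/0.158) = ln(2.1097) = 0.74655.
kT = 0.266 eV / 0.74655 = 0.356 eV.

0.356 eV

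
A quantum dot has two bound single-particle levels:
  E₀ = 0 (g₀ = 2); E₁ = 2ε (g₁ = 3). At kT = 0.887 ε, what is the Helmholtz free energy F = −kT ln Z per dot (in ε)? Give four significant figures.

Eᵢ/kT = 0, 2.25479.
Z = Σ gᵢe^(−Eᵢ/kT) = 2·e^(−0) + 3·e^(−2.25479) = 2.00000 + 0.314687 = 2.31469.
F = −kT ln Z = −0.887 × ln(2.31469) = −0.887 × 0.839276 = -0.7444 ε.

-0.7444 ε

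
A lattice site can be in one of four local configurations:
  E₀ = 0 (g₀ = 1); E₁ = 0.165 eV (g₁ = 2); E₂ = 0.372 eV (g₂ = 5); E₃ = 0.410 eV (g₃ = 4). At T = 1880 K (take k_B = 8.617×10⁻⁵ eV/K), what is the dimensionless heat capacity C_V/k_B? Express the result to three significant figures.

1.02

k_BT = 8.617×10⁻⁵ × 1880 K = 0.16200 eV.
Eᵢ/kT = 0, 1.0185, 2.2963, 2.5309.
Z = Σ gᵢe^(−Eᵢ/kT) = 1·e^(−0) + 2·e^(−1.0185) + 5·e^(−2.2963) + 4·e^(−2.5309) = 1.0000 + 0.72227 + 0.50315 + 0.31835 = 2.5438.
⟨E⟩ = 0.17174 eV, ⟨E²⟩ = 0.056139 eV².
C_V/k_B = (⟨E²⟩ − ⟨E⟩²)/(kT)² = (0.056139 − 0.029495)/0.026244 = 1.02.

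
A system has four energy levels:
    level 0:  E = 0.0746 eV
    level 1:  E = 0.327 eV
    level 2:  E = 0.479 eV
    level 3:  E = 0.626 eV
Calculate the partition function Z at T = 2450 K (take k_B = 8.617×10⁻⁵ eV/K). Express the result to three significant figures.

k_BT = 8.617×10⁻⁵ × 2450 K = 0.21112 eV.
Eᵢ/kT = 0.35335, 1.5489, 2.2689, 2.9651.
Z = Σ e^(−Eᵢ/kT) = e^(−0.35335) + e^(−1.5489) + e^(−2.2689) + e^(−2.9651) = 0.70233 + 0.21248 + 0.10343 + 0.051555 = 1.0698.

Z = 1.07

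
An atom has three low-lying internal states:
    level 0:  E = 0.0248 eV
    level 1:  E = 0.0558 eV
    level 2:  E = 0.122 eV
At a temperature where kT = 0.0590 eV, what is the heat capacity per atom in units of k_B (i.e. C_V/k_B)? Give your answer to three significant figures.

Eᵢ/kT = 0.42034, 0.94576, 2.0678.
Z = Σ e^(−Eᵢ/kT) = e^(−0.42034) + e^(−0.94576) + e^(−2.0678) = 0.65682 + 0.38838 + 0.12646 = 1.1717.
⟨E⟩ = 0.045565 eV, ⟨E²⟩ = 0.0029833 eV².
C_V/k_B = (⟨E²⟩ − ⟨E⟩²)/(kT)² = (0.0029833 − 0.0020762)/0.0034810 = 0.261.

0.261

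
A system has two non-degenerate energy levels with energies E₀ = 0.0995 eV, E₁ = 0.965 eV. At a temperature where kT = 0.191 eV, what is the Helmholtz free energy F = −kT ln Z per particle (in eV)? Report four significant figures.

Eᵢ/kT = 0.520942, 5.05236.
Z = Σ e^(−Eᵢ/kT) = e^(−0.520942) + e^(−5.05236) = 0.593961 + 0.00639423 = 0.600355.
F = −kT ln Z = −0.191 × ln(0.600355) = −0.191 × -0.510234 = 0.09745 eV.

0.09745 eV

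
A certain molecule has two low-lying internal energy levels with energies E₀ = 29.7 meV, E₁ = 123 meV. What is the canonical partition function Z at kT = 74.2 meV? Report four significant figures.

Eᵢ/kT = 0.400270, 1.65768.
Z = Σ e^(−Eᵢ/kT) = e^(−0.400270) + e^(−1.65768) = 0.670139 + 0.190581 = 0.860720.

Z = 0.8607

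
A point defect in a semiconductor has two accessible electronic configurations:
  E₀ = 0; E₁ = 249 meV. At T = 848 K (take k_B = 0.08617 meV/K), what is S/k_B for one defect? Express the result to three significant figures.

k_BT = 0.08617 × 848 K = 73.072 meV.
Eᵢ/kT = 0, 3.4076.
Z = Σ e^(−Eᵢ/kT) = e^(−0) + e^(−3.4076) = 1.0000 + 0.033121 = 1.0331.
⟨E⟩ = Σ EᵢPᵢ = 7.9829 meV.
S/k_B = ln Z + ⟨E⟩/kT = ln(1.0331) + 7.9829/73.072 = 0.032564 + 0.10925 = 0.142.

0.142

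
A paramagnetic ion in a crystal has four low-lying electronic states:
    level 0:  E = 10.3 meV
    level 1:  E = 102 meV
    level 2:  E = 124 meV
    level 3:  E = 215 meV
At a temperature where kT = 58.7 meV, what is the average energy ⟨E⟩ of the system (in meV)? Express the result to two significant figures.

Eᵢ/kT = 0.1755, 1.738, 2.112, 3.663.
Z = Σ e^(−Eᵢ/kT) = e^(−0.1755) + e^(−1.738) + e^(−2.112) + e^(−3.663) = 0.8390 + 0.1759 + 0.1210 + 0.02566 = 1.162.
⟨E⟩ = Σ Eᵢ e^(−Eᵢ/kT) / Z = (10.3·0.8390 + 102·0.1759 + 124·0.1210 + 215·0.02566) / 1.162 = 41 meV.

41 meV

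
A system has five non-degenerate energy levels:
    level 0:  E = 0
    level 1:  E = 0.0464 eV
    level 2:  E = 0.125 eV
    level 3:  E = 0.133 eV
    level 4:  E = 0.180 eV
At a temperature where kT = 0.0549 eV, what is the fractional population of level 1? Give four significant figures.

0.2590

Eᵢ/kT = 0, 0.845173, 2.27687, 2.42259, 3.27869.
Z = Σ e^(−Eᵢ/kT) = e^(−0) + e^(−0.845173) + e^(−2.27687) + e^(−2.42259) + e^(−3.27869) = 1.00000 + 0.429483 + 0.102605 + 0.0886916 + 0.0376776 = 1.65846.
P₁ = e^(−E₁/kT) / Z = 0.429483/1.65846 = 0.2590.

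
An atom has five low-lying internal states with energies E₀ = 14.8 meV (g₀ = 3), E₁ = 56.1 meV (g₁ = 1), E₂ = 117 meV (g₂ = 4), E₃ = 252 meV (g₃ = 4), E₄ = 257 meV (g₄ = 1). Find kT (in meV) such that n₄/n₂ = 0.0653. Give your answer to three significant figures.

104 meV

n₄/n₂ = (g₄/g₂) exp[−(E₄−E₂)/kT] = 0.0653.
⇒ (E₄−E₂)/kT = ln((1/4)/0.0653) = ln(3.8285) = 1.3425.
kT = 140 meV / 1.3425 = 104 meV.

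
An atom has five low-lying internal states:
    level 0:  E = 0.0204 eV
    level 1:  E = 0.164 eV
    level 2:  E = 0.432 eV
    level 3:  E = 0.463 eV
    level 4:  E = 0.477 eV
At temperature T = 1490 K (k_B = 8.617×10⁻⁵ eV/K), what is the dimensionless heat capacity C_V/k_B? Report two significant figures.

k_BT = 8.617×10⁻⁵ × 1490 K = 0.1284 eV.
Eᵢ/kT = 0.1589, 1.277, 3.364, 3.606, 3.715.
Z = Σ e^(−Eᵢ/kT) = e^(−0.1589) + e^(−1.277) + e^(−3.364) + e^(−3.606) + e^(−3.715) = 0.8531 + 0.2789 + 0.03460 + 0.02716 + 0.02436 = 1.218.
⟨E⟩ = 0.08398 eV, ⟨E²⟩ = 0.02108 eV².
C_V/k_B = (⟨E²⟩ − ⟨E⟩²)/(kT)² = (0.02108 − 0.007053)/0.01649 = 0.85.

0.85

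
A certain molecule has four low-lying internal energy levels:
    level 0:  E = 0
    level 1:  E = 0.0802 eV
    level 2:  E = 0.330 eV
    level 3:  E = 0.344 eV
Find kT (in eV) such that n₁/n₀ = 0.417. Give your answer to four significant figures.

n₁/n₀ = exp[−(E₁−E₀)/kT] = 0.417.
⇒ (E₁−E₀)/kT = ln(1/0.417) = ln(2.39808) = 0.874668.
kT = 0.0802 eV / 0.874668 = 0.09169 eV.

0.09169 eV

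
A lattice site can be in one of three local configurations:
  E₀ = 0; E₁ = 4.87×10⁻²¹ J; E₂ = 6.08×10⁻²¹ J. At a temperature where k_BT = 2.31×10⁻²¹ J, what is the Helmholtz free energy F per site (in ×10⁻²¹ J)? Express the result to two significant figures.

-0.41 ×10⁻²¹ J

Eᵢ/kT = 0, 2.108, 2.632.
Z = Σ e^(−Eᵢ/kT) = e^(−0) + e^(−2.108) + e^(−2.632) = 1.000 + 0.1215 + 0.07193 = 1.193.
F = −kT ln Z = −2.31 × ln(1.193) = −2.31 × 0.1765 = -0.41 ×10⁻²¹ J.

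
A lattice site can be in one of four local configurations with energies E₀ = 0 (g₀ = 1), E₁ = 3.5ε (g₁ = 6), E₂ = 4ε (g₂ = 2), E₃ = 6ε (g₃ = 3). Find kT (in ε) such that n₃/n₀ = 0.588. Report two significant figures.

n₃/n₀ = (g₃/g₀) exp[−(E₃−E₀)/kT] = 0.588.
⇒ (E₃−E₀)/kT = ln((3/1)/0.588) = ln(5.102) = 1.630.
kT = 6ε / 1.630 = 3.7 ε.

3.7 ε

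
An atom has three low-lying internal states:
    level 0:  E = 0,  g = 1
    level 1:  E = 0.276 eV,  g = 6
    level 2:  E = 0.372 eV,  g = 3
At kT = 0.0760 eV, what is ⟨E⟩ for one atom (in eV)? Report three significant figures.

Eᵢ/kT = 0, 3.6316, 4.8947.
Z = Σ gᵢe^(−Eᵢ/kT) = 1·e^(−0) + 6·e^(−3.6316) + 3·e^(−4.8947) = 1.0000 + 0.15884 + 0.022458 = 1.1813.
⟨E⟩ = Σ Eᵢ gᵢe^(−Eᵢ/kT) / Z = (0·1.0000 + 0.276·0.15884 + 0.372·0.022458) / 1.1813 = 0.0442 eV.

0.0442 eV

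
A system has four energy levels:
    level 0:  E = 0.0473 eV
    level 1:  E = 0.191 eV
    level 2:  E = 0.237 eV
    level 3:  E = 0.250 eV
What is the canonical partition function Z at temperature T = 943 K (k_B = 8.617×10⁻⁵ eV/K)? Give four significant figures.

k_BT = 8.617×10⁻⁵ × 943 K = 0.0812583 eV.
Eᵢ/kT = 0.582094, 2.35053, 2.91663, 3.07661.
Z = Σ e^(−Eᵢ/kT) = e^(−0.582094) + e^(−2.35053) + e^(−2.91663) + e^(−3.07661) = 0.558727 + 0.0953186 + 0.0541158 + 0.0461153 = 0.754277.

Z = 0.7543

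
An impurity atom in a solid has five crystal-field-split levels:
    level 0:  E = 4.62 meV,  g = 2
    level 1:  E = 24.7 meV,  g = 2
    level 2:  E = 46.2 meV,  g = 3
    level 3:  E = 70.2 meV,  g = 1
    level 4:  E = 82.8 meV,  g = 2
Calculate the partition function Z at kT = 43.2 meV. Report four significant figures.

Z = 4.447

Eᵢ/kT = 0.106944, 0.571759, 1.06944, 1.62500, 1.91667.
Z = Σ gᵢe^(−Eᵢ/kT) = 2·e^(−0.106944) + 2·e^(−0.571759) + 3·e^(−1.06944) + 1·e^(−1.62500) + 2·e^(−1.91667) = 1.79715 + 1.12906 + 1.02960 + 0.196912 + 0.294192 = 4.44691.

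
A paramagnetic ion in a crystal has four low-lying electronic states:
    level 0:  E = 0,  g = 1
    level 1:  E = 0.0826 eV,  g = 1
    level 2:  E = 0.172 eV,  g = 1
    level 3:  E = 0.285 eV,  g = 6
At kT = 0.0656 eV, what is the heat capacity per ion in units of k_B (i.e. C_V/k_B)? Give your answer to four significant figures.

1.305

Eᵢ/kT = 0, 1.25915, 2.62195, 4.34451.
Z = Σ gᵢe^(−Eᵢ/kT) = 1·e^(−0) + 1·e^(−1.25915) + 1·e^(−2.62195) + 6·e^(−4.34451) = 1.00000 + 0.283895 + 0.0726610 + 0.0778672 = 1.43442.
⟨E⟩ = 0.0405318 eV, ⟨E²⟩ = 0.00725820 eV².
C_V/k_B = (⟨E²⟩ − ⟨E⟩²)/(kT)² = (0.00725820 − 0.00164283)/0.00430336 = 1.305.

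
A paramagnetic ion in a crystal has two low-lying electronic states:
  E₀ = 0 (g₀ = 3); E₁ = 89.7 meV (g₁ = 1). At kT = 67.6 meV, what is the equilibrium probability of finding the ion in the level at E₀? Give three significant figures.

0.919

Eᵢ/kT = 0, 1.3269.
Z = Σ gᵢe^(−Eᵢ/kT) = 3·e^(−0) + 1·e^(−1.3269) = 3.0000 + 0.26530 = 3.2653.
P₀ = g₀ e^(−E₀/kT) / Z = 3.0000/3.2653 = 0.919.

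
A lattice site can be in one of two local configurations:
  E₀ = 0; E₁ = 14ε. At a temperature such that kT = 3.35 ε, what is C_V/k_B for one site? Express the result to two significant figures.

0.26

Eᵢ/kT = 0, 4.179.
Z = Σ e^(−Eᵢ/kT) = e^(−0) + e^(−4.179) = 1.000 + 0.01531 = 1.015.
⟨E⟩ = 0.2112 ε, ⟨E²⟩ = 2.956 ε².
C_V/k_B = (⟨E²⟩ − ⟨E⟩²)/(kT)² = (2.956 − 0.04461)/11.22 = 0.26.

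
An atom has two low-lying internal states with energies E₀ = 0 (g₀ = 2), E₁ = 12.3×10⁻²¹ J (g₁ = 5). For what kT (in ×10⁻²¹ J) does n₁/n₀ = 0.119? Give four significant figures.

n₁/n₀ = (g₁/g₀) exp[−(E₁−E₀)/kT] = 0.119.
⇒ (E₁−E₀)/kT = ln((5/2)/0.119) = ln(21.0084) = 3.04492.
kT = 12.3 ×10⁻²¹ J / 3.04492 = 4.040 ×10⁻²¹ J.

4.040 ×10⁻²¹ J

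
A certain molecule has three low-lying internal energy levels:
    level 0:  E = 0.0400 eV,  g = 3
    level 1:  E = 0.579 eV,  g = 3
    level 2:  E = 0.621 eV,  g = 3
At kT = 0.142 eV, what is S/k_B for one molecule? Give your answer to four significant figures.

Eᵢ/kT = 0.281690, 4.07746, 4.37324.
Z = Σ gᵢe^(−Eᵢ/kT) = 3·e^(−0.281690) + 3·e^(−4.07746) + 3·e^(−4.37324) = 2.26352 + 0.0508514 + 0.0378310 = 2.35220.
⟨E⟩ = Σ EᵢPᵢ = 0.0609969 eV.
S/k_B = ln Z + ⟨E⟩/kT = ln(2.35220) + 0.0609969/0.142 = 0.855351 + 0.429556 = 1.285.

1.285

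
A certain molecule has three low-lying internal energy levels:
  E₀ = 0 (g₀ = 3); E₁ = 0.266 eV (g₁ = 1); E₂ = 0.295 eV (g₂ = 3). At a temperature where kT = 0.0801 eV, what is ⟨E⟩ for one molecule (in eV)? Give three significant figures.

Eᵢ/kT = 0, 3.3208, 3.6829.
Z = Σ gᵢe^(−Eᵢ/kT) = 3·e^(−0) + 1·e^(−3.3208) + 3·e^(−3.6829) = 3.0000 + 0.036124 + 0.075450 = 3.1116.
⟨E⟩ = Σ Eᵢ gᵢe^(−Eᵢ/kT) / Z = (0·3.0000 + 0.266·0.036124 + 0.295·0.075450) / 3.1116 = 0.0102 eV.

0.0102 eV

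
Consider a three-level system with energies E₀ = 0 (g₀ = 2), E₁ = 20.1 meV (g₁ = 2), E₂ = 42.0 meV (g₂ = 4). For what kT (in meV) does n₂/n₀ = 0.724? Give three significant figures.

41.3 meV

n₂/n₀ = (g₂/g₀) exp[−(E₂−E₀)/kT] = 0.724.
⇒ (E₂−E₀)/kT = ln((4/2)/0.724) = ln(2.7624) = 1.0161.
kT = 42.0 meV / 1.0161 = 41.3 meV.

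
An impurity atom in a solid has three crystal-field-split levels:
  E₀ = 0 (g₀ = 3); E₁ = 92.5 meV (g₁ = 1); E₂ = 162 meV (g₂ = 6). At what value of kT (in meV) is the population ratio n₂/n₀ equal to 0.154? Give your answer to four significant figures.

n₂/n₀ = (g₂/g₀) exp[−(E₂−E₀)/kT] = 0.154.
⇒ (E₂−E₀)/kT = ln((6/3)/0.154) = ln(12.9870) = 2.56395.
kT = 162 meV / 2.56395 = 63.18 meV.

63.18 meV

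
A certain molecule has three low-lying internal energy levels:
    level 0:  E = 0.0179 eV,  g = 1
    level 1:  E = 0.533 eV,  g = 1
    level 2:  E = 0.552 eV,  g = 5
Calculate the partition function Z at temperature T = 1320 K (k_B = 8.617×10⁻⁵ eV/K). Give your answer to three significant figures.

k_BT = 8.617×10⁻⁵ × 1320 K = 0.11374 eV.
Eᵢ/kT = 0.15738, 4.6861, 4.8532.
Z = Σ gᵢe^(−Eᵢ/kT) = 1·e^(−0.15738) + 1·e^(−4.6861) + 5·e^(−4.8532) = 0.85438 + 0.0092226 + 0.039017 = 0.90262.

Z = 0.903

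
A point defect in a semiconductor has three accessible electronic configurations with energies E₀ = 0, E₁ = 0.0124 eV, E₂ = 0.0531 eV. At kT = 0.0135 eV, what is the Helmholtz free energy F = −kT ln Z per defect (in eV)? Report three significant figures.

Eᵢ/kT = 0, 0.91852, 3.9333.
Z = Σ e^(−Eᵢ/kT) = e^(−0) + e^(−0.91852) + e^(−3.9333) = 1.0000 + 0.39911 + 0.019579 = 1.4187.
F = −kT ln Z = −0.0135 × ln(1.4187) = −0.0135 × 0.34974 = -0.00472 eV.

-0.00472 eV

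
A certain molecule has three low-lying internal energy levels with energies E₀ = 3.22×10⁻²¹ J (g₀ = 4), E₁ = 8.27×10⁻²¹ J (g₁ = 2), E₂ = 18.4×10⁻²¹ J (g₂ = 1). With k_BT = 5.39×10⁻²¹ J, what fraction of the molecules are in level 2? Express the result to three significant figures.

0.0124

Eᵢ/kT = 0.59740, 1.5343, 3.4137.
Z = Σ gᵢe^(−Eᵢ/kT) = 4·e^(−0.59740) + 2·e^(−1.5343) + 1·e^(−3.4137) = 2.2010 + 0.43121 + 0.032919 = 2.6651.
P₂ = g₂ e^(−E₂/kT) / Z = 0.032919/2.6651 = 0.0124.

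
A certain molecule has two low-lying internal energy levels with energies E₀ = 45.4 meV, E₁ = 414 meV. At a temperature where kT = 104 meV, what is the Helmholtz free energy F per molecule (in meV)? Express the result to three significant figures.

Eᵢ/kT = 0.43654, 3.9808.
Z = Σ e^(−Eᵢ/kT) = e^(−0.43654) + e^(−3.9808) = 0.64627 + 0.018671 = 0.66494.
F = −kT ln Z = −104 × ln(0.66494) = −104 × -0.40806 = 42.4 meV.

42.4 meV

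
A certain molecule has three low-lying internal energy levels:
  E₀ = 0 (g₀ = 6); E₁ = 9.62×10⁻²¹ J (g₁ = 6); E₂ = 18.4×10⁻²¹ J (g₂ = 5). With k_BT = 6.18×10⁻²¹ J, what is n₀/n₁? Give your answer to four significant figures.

n₀/n₁ = (g₀/g₁) exp[−(E₀−E₁)/kT] = (6/6) × exp(−(-9.62 ×10⁻²¹ J)/(6.18 ×10⁻²¹ J)) = (6/6) × exp(1.55663) = 4.743.

4.743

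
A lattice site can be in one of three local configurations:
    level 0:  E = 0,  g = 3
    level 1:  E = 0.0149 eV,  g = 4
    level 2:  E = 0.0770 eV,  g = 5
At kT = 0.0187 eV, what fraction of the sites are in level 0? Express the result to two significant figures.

Eᵢ/kT = 0, 0.7968, 4.118.
Z = Σ gᵢe^(−Eᵢ/kT) = 3·e^(−0) + 4·e^(−0.7968) + 5·e^(−4.118) = 3.000 + 1.803 + 0.08139 = 4.884.
P₀ = g₀ e^(−E₀/kT) / Z = 3.000/4.884 = 0.61.

0.61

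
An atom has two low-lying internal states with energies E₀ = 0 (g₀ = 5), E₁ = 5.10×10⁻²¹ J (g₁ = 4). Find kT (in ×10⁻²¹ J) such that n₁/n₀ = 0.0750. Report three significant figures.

2.15 ×10⁻²¹ J

n₁/n₀ = (g₁/g₀) exp[−(E₁−E₀)/kT] = 0.0750.
⇒ (E₁−E₀)/kT = ln((4/5)/0.0750) = ln(10.667) = 2.3672.
kT = 5.10 ×10⁻²¹ J / 2.3672 = 2.15 ×10⁻²¹ J.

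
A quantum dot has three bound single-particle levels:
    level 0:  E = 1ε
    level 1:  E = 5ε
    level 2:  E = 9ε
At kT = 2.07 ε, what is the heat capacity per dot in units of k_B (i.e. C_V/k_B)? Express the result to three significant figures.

0.637

Eᵢ/kT = 0.48309, 2.4155, 4.3478.
Z = Σ e^(−Eᵢ/kT) = e^(−0.48309) + e^(−2.4155) + e^(−4.3478) = 0.61687 + 0.089323 + 0.012935 = 0.71913.
⟨E⟩ = 1.6407 ε, ⟨E²⟩ = 5.4200 ε².
C_V/k_B = (⟨E²⟩ − ⟨E⟩²)/(kT)² = (5.4200 − 2.6919)/4.2849 = 0.637.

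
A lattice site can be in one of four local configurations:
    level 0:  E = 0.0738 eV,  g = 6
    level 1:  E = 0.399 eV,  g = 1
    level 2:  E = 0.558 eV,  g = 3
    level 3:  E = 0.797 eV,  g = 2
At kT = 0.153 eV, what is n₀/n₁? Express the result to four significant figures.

50.26

n₀/n₁ = (g₀/g₁) exp[−(E₀−E₁)/kT] = (6/1) × exp(−(-0.3252 eV)/(0.153 eV)) = (6/1) × exp(2.12549) = 50.26.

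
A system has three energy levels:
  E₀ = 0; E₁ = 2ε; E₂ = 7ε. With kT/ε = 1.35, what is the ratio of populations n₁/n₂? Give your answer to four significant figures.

40.60

n₁/n₂ = exp[−(E₁−E₂)/kT] = exp(−(-5ε)/(1.35ε)) = exp(3.70370) = 40.60.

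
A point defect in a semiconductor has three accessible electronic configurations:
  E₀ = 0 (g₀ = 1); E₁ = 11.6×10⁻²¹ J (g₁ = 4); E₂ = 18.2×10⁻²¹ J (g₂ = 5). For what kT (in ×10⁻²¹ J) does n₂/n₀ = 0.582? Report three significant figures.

n₂/n₀ = (g₂/g₀) exp[−(E₂−E₀)/kT] = 0.582.
⇒ (E₂−E₀)/kT = ln((5/1)/0.582) = ln(8.5911) = 2.1507.
kT = 18.2 ×10⁻²¹ J / 2.1507 = 8.46 ×10⁻²¹ J.

8.46 ×10⁻²¹ J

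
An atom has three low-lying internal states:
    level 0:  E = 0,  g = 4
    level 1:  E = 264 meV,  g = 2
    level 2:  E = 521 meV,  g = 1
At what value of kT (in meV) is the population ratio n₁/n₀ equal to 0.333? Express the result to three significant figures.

n₁/n₀ = (g₁/g₀) exp[−(E₁−E₀)/kT] = 0.333.
⇒ (E₁−E₀)/kT = ln((2/4)/0.333) = ln(1.5015) = 0.40646.
kT = 264 meV / 0.40646 = 650 meV.

650 meV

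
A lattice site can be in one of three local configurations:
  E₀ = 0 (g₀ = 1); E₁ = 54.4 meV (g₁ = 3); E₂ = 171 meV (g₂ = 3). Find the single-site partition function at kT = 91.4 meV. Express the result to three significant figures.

Z = 3.12

Eᵢ/kT = 0, 0.59519, 1.8709.
Z = Σ gᵢe^(−Eᵢ/kT) = 1·e^(−0) + 3·e^(−0.59519) + 3·e^(−1.8709) = 1.0000 + 1.6544 + 0.46196 = 3.1164.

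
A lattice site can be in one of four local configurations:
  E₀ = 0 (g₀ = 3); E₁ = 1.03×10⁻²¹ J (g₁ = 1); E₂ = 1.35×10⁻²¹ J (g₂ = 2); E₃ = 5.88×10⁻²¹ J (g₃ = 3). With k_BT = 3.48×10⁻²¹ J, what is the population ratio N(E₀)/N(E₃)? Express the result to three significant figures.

n₀/n₃ = (g₀/g₃) exp[−(E₀−E₃)/kT] = (3/3) × exp(−(-5.88 ×10⁻²¹ J)/(3.48 ×10⁻²¹ J)) = (3/3) × exp(1.6897) = 5.42.

5.42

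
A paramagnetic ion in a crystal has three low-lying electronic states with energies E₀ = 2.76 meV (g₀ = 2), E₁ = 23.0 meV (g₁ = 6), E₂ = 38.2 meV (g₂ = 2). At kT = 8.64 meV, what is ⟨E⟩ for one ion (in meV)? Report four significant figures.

Eᵢ/kT = 0.319444, 2.66204, 4.42130.
Z = Σ gᵢe^(−Eᵢ/kT) = 2·e^(−0.319444) + 6·e^(−2.66204) + 2·e^(−4.42130) = 1.45311 + 0.418834 + 0.0240372 = 1.89598.
⟨E⟩ = Σ Eᵢ gᵢe^(−Eᵢ/kT) / Z = (2.76·1.45311 + 23.0·0.418834 + 38.2·0.0240372) / 1.89598 = 7.680 meV.

7.680 meV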